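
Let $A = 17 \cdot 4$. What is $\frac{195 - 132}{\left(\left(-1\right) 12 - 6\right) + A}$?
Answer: $\frac{63}{50} \approx 1.26$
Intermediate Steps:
$A = 68$
$\frac{195 - 132}{\left(\left(-1\right) 12 - 6\right) + A} = \frac{195 - 132}{\left(\left(-1\right) 12 - 6\right) + 68} = \frac{63}{\left(-12 - 6\right) + 68} = \frac{63}{-18 + 68} = \frac{63}{50}$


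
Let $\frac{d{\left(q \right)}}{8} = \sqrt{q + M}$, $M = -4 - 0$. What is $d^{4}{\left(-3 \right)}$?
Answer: $200704$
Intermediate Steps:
$M = -4$ ($M = -4 + 0 = -4$)
$d{\left(q \right)} = 8 \sqrt{-4 + q}$ ($d{\left(q \right)} = 8 \sqrt{q - 4} = 8 \sqrt{-4 + q}$)
$d^{4}{\left(-3 \right)} = \left(8 \sqrt{-4 - 3}\right)^{4} = \left(8 \sqrt{-7}\right)^{4} = \left(8 i \sqrt{7}\right)^{4} = 200704$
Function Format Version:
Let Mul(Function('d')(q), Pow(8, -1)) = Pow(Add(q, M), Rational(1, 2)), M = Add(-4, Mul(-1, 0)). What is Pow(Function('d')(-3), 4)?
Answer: 200704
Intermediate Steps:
M = -4 (M = Add(-4, 0) = -4)
Function('d')(q) = Mul(8, Pow(Add(-4, q), Rational(1, 2))) (Function('d')(q) = Mul(8, Pow(Add(q, -4), Rational(1, 2))) = Mul(8, Pow(Add(-4, q), Rational(1, 2))))
Pow(Function('d')(-3), 4) = Pow(Mul(8, Pow(Add(-4, -3), Rational(1, 2))), 4) = Pow(Mul(8, Pow(-7, Rational(1, 2))), 4) = Pow(Mul(8, Mul(I, Pow(7, Rational(1, 2)))), 4) = Pow(Mul(8, I, Pow(7, Rational(1, 2))), 4) = 200704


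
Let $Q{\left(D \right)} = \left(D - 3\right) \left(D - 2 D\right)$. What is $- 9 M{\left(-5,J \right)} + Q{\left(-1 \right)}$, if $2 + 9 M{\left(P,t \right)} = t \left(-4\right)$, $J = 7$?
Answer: $26$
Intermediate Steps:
$M{\left(P,t \right)} = - \frac{2}{9} - \frac{4 t}{9}$ ($M{\left(P,t \right)} = - \frac{2}{9} + \frac{t \left(-4\right)}{9} = - \frac{2}{9} + \frac{\left(-4\right) t}{9} = - \frac{2}{9} - \frac{4 t}{9}$)
$Q{\left(D \right)} = - D \left(-3 + D\right)$ ($Q{\left(D \right)} = \left(-3 + D\right) \left(- D\right) = - D \left(-3 + D\right)$)
$- 9 M{\left(-5,J \right)} + Q{\left(-1 \right)} = - 9 \left(- \frac{2}{9} - \frac{28}{9}\right) - \left(3 - -1\right) = - 9 \left(- \frac{2}{9} - \frac{28}{9}\right) - \left(3 + 1\right) = \left(-9\right) \left(- \frac{10}{3}\right) - 4 = 30 - 4 = 26$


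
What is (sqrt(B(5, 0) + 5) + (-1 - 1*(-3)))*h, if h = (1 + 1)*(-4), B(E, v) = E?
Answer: -16 - 8*sqrt(10) ≈ -41.298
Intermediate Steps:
h = -8 (h = 2*(-4) = -8)
(sqrt(B(5, 0) + 5) + (-1 - 1*(-3)))*h = (sqrt(5 + 5) + (-1 - 1*(-3)))*(-8) = (sqrt(10) + (-1 + 3))*(-8) = (sqrt(10) + 2)*(-8) = (2 + sqrt(10))*(-8) = -16 - 8*sqrt(10)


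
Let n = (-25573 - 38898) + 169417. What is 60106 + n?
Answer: 165052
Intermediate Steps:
n = 104946 (n = -64471 + 169417 = 104946)
60106 + n = 60106 + 104946 = 165052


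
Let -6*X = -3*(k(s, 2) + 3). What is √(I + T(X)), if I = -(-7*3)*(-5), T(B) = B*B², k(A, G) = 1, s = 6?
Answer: I*√97 ≈ 9.8489*I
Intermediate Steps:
X = 2 (X = -(-1)*(1 + 3)/2 = -(-1)*4/2 = -⅙*(-12) = 2)
T(B) = B³
I = -105 (I = -(-21)*(-5) = -1*105 = -105)
√(I + T(X)) = √(-105 + 2³) = √(-105 + 8) = √(-97) = I*√97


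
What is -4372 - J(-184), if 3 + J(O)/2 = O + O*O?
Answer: -71710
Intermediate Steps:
J(O) = -6 + 2*O + 2*O² (J(O) = -6 + 2*(O + O*O) = -6 + 2*(O + O²) = -6 + (2*O + 2*O²) = -6 + 2*O + 2*O²)
-4372 - J(-184) = -4372 - (-6 + 2*(-184) + 2*(-184)²) = -4372 - (-6 - 368 + 2*33856) = -4372 - (-6 - 368 + 67712) = -4372 - 1*67338 = -4372 - 67338 = -71710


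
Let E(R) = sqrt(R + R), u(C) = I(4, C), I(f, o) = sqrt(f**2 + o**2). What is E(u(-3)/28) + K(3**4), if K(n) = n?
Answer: 81 + sqrt(70)/14 ≈ 81.598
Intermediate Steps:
u(C) = sqrt(16 + C**2) (u(C) = sqrt(4**2 + C**2) = sqrt(16 + C**2))
E(R) = sqrt(2)*sqrt(R) (E(R) = sqrt(2*R) = sqrt(2)*sqrt(R))
E(u(-3)/28) + K(3**4) = sqrt(2)*sqrt(sqrt(16 + (-3)**2)/28) + 3**4 = sqrt(2)*sqrt(sqrt(16 + 9)*(1/28)) + 81 = sqrt(2)*sqrt(sqrt(25)*(1/28)) + 81 = sqrt(2)*sqrt(5*(1/28)) + 81 = sqrt(2)*sqrt(5/28) + 81 = sqrt(2)*(sqrt(35)/14) + 81 = sqrt(70)/14 + 81 = 81 + sqrt(70)/14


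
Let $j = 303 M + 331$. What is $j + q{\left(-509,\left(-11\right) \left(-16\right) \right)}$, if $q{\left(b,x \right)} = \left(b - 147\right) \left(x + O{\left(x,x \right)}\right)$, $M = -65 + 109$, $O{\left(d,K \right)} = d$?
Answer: $-217249$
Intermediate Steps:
$M = 44$
$q{\left(b,x \right)} = 2 x \left(-147 + b\right)$ ($q{\left(b,x \right)} = \left(b - 147\right) \left(x + x\right) = \left(-147 + b\right) 2 x = 2 x \left(-147 + b\right)$)
$j = 13663$ ($j = 303 \cdot 44 + 331 = 13332 + 331 = 13663$)
$j + q{\left(-509,\left(-11\right) \left(-16\right) \right)} = 13663 + 2 \left(\left(-11\right) \left(-16\right)\right) \left(-147 - 509\right) = 13663 + 2 \cdot 176 \left(-656\right) = 13663 - 230912 = -217249$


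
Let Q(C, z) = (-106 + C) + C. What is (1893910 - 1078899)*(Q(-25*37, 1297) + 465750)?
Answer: 377997211734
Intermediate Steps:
Q(C, z) = -106 + 2*C
(1893910 - 1078899)*(Q(-25*37, 1297) + 465750) = (1893910 - 1078899)*((-106 + 2*(-25*37)) + 465750) = 815011*((-106 + 2*(-925)) + 465750) = 815011*((-106 - 1850) + 465750) = 815011*(-1956 + 465750) = 815011*463794 = 377997211734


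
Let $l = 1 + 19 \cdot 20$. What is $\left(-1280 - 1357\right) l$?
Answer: $-1004697$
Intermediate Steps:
$l = 381$ ($l = 1 + 380 = 381$)
$\left(-1280 - 1357\right) l = \left(-1280 - 1357\right) 381 = \left(-2637\right) 381 = -1004697$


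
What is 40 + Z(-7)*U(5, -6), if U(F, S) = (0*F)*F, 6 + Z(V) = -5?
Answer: 40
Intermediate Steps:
Z(V) = -11 (Z(V) = -6 - 5 = -11)
U(F, S) = 0 (U(F, S) = 0*F = 0)
40 + Z(-7)*U(5, -6) = 40 - 11*0 = 40 + 0 = 40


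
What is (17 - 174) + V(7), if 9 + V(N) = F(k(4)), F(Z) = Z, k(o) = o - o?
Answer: -166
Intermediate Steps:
k(o) = 0
V(N) = -9 (V(N) = -9 + 0 = -9)
(17 - 174) + V(7) = (17 - 174) - 9 = -157 - 9 = -166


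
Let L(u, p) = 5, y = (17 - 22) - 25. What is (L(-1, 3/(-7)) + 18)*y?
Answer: -690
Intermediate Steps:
y = -30 (y = -5 - 25 = -30)
(L(-1, 3/(-7)) + 18)*y = (5 + 18)*(-30) = 23*(-30) = -690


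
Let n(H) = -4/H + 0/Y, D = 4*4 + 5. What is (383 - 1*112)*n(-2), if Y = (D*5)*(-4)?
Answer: 542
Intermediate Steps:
D = 21 (D = 16 + 5 = 21)
Y = -420 (Y = (21*5)*(-4) = 105*(-4) = -420)
n(H) = -4/H (n(H) = -4/H + 0/(-420) = -4/H + 0*(-1/420) = -4/H + 0 = -4/H)
(383 - 1*112)*n(-2) = (383 - 1*112)*(-4/(-2)) = (383 - 112)*(-4*(-½)) = 271*2 = 542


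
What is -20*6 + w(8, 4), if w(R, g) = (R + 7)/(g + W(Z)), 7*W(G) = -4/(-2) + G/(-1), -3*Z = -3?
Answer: -3375/29 ≈ -116.38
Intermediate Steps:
Z = 1 (Z = -⅓*(-3) = 1)
W(G) = 2/7 - G/7 (W(G) = (-4/(-2) + G/(-1))/7 = (-4*(-½) + G*(-1))/7 = (2 - G)/7 = 2/7 - G/7)
w(R, g) = (7 + R)/(⅐ + g) (w(R, g) = (R + 7)/(g + (2/7 - ⅐*1)) = (7 + R)/(g + (2/7 - ⅐)) = (7 + R)/(g + ⅐) = (7 + R)/(⅐ + g))
-20*6 + w(8, 4) = -20*6 + 7*(7 + 8)/(1 + 7*4) = -120 + 7*15/(1 + 28) = -120 + 7*15/29 = -120 + 7*(1/29)*15 = -120 + 105/29 = -3375/29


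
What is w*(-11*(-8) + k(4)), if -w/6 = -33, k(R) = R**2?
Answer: 20592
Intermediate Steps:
w = 198 (w = -6*(-33) = 198)
w*(-11*(-8) + k(4)) = 198*(-11*(-8) + 4**2) = 198*(88 + 16) = 198*104 = 20592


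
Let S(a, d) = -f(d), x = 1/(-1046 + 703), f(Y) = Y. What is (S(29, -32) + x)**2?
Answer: 120450625/117649 ≈ 1023.8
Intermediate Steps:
x = -1/343 (x = 1/(-343) = -1/343 ≈ -0.0029155)
S(a, d) = -d
(S(29, -32) + x)**2 = (-1*(-32) - 1/343)**2 = (32 - 1/343)**2 = (10975/343)**2 = 120450625/117649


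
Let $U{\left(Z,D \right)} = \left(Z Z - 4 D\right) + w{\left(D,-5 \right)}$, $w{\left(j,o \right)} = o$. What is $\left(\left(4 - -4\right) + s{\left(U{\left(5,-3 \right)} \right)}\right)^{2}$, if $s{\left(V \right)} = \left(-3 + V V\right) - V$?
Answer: $994009$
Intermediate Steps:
$U{\left(Z,D \right)} = -5 + Z^{2} - 4 D$ ($U{\left(Z,D \right)} = \left(Z Z - 4 D\right) - 5 = \left(Z^{2} - 4 D\right) - 5 = -5 + Z^{2} - 4 D$)
$s{\left(V \right)} = -3 + V^{2} - V$ ($s{\left(V \right)} = \left(-3 + V^{2}\right) - V = -3 + V^{2} - V$)
$\left(\left(4 - -4\right) + s{\left(U{\left(5,-3 \right)} \right)}\right)^{2} = \left(\left(4 - -4\right) - \left(23 + 12 - \left(-5 + 5^{2} - -12\right)^{2}\right)\right)^{2} = \left(\left(4 + 4\right) - \left(35 - \left(-5 + 25 + 12\right)^{2}\right)\right)^{2} = \left(8 - \left(35 - 1024\right)\right)^{2} = \left(8 - -989\right)^{2} = \left(8 + 989\right)^{2} = 997^{2} = 994009$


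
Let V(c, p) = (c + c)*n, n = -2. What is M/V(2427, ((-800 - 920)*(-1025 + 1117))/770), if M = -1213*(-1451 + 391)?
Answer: -321445/2427 ≈ -132.45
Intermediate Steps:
V(c, p) = -4*c (V(c, p) = (c + c)*(-2) = (2*c)*(-2) = -4*c)
M = 1285780 (M = -1213*(-1060) = 1285780)
M/V(2427, ((-800 - 920)*(-1025 + 1117))/770) = 1285780/((-4*2427)) = 1285780/(-9708) = 1285780*(-1/9708) = -321445/2427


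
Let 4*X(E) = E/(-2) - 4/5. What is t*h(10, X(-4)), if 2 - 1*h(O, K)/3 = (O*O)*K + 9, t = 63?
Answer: -6993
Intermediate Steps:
X(E) = -⅕ - E/8 (X(E) = (E/(-2) - 4/5)/4 = (E*(-½) - 4*⅕)/4 = (-E/2 - ⅘)/4 = (-⅘ - E/2)/4 = -⅕ - E/8)
h(O, K) = -21 - 3*K*O² (h(O, K) = 6 - 3*((O*O)*K + 9) = 6 - 3*(O²*K + 9) = 6 - 3*(K*O² + 9) = 6 - 3*(9 + K*O²) = 6 + (-27 - 3*K*O²) = -21 - 3*K*O²)
t*h(10, X(-4)) = 63*(-21 - 3*(-⅕ - ⅛*(-4))*10²) = 63*(-21 - 3*(-⅕ + ½)*100) = 63*(-21 - 3*3/10*100) = 63*(-21 - 90) = 63*(-111) = -6993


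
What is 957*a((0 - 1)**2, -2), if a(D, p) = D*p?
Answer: -1914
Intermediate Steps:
957*a((0 - 1)**2, -2) = 957*((0 - 1)**2*(-2)) = 957*((-1)**2*(-2)) = 957*(1*(-2)) = 957*(-2) = -1914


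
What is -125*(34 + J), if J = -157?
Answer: 15375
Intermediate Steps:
-125*(34 + J) = -125*(34 - 157) = -125*(-123) = 15375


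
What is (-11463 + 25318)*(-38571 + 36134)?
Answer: -33764635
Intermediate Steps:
(-11463 + 25318)*(-38571 + 36134) = 13855*(-2437) = -33764635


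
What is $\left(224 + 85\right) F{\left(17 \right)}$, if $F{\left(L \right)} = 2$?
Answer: $618$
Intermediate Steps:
$\left(224 + 85\right) F{\left(17 \right)} = \left(224 + 85\right) 2 = 309 \cdot 2 = 618$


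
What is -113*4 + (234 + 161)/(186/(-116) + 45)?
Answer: -1114774/2517 ≈ -442.90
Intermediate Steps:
-113*4 + (234 + 161)/(186/(-116) + 45) = -452 + 395/(186*(-1/116) + 45) = -452 + 395/(-93/58 + 45) = -452 + 395/(2517/58) = -452 + 395*(58/2517) = -452 + 22910/2517 = -1114774/2517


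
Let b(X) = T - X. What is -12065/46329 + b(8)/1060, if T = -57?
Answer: -3160057/9821748 ≈ -0.32174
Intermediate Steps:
b(X) = -57 - X
-12065/46329 + b(8)/1060 = -12065/46329 + (-57 - 1*8)/1060 = -12065*1/46329 + (-57 - 8)*(1/1060) = -12065/46329 - 65*1/1060 = -12065/46329 - 13/212 = -3160057/9821748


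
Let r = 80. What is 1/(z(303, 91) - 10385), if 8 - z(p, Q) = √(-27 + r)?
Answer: -10377/107682076 + √53/107682076 ≈ -9.6299e-5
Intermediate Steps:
z(p, Q) = 8 - √53 (z(p, Q) = 8 - √(-27 + 80) = 8 - √53)
1/(z(303, 91) - 10385) = 1/((8 - √53) - 10385) = 1/(-10377 - √53)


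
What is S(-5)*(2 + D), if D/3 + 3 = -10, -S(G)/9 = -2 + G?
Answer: -2331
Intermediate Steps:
S(G) = 18 - 9*G (S(G) = -9*(-2 + G) = 18 - 9*G)
D = -39 (D = -9 + 3*(-10) = -9 - 30 = -39)
S(-5)*(2 + D) = (18 - 9*(-5))*(2 - 39) = (18 + 45)*(-37) = 63*(-37) = -2331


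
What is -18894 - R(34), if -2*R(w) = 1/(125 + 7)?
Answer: -4988015/264 ≈ -18894.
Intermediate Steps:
R(w) = -1/264 (R(w) = -1/(2*(125 + 7)) = -½/132 = -½*1/132 = -1/264)
-18894 - R(34) = -18894 - 1*(-1/264) = -18894 + 1/264 = -4988015/264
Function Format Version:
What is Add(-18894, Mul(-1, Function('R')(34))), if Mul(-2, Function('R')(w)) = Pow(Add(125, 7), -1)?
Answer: Rational(-4988015, 264) ≈ -18894.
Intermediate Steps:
Function('R')(w) = Rational(-1, 264) (Function('R')(w) = Mul(Rational(-1, 2), Pow(Add(125, 7), -1)) = Mul(Rational(-1, 2), Pow(132, -1)) = Mul(Rational(-1, 2), Rational(1, 132)) = Rational(-1, 264))
Add(-18894, Mul(-1, Function('R')(34))) = Add(-18894, Mul(-1, Rational(-1, 264))) = Add(-18894, Rational(1, 264)) = Rational(-4988015, 264)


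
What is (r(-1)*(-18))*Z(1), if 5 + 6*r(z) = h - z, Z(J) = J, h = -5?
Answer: 27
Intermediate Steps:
r(z) = -5/3 - z/6 (r(z) = -5/6 + (-5 - z)/6 = -5/6 + (-5/6 - z/6) = -5/3 - z/6)
(r(-1)*(-18))*Z(1) = ((-5/3 - 1/6*(-1))*(-18))*1 = ((-5/3 + 1/6)*(-18))*1 = -3/2*(-18)*1 = 27*1 = 27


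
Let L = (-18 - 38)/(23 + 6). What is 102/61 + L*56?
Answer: -188338/1769 ≈ -106.47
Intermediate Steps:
L = -56/29 ≈ -1.9310
102/61 + L*56 = 102/61 - 56/29*56 = 102*(1/61) - 3136/29 = 102/61 - 3136/29 = -188338/1769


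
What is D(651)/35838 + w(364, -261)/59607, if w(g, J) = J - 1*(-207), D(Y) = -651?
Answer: -1508867/79118358 ≈ -0.019071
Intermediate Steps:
w(g, J) = 207 + J (w(g, J) = J + 207 = 207 + J)
D(651)/35838 + w(364, -261)/59607 = -651/35838 + (207 - 261)/59607 = -651*1/35838 - 54*1/59607 = -217/11946 - 6/6623 = -1508867/79118358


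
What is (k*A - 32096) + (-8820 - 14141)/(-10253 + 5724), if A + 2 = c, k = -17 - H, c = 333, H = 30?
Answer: -215797476/4529 ≈ -47648.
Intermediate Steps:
k = -47 (k = -17 - 1*30 = -17 - 30 = -47)
A = 331 (A = -2 + 333 = 331)
(k*A - 32096) + (-8820 - 14141)/(-10253 + 5724) = (-47*331 - 32096) + (-8820 - 14141)/(-10253 + 5724) = (-15557 - 32096) - 22961/(-4529) = -47653 - 22961*(-1/4529) = -47653 + 22961/4529 = -215797476/4529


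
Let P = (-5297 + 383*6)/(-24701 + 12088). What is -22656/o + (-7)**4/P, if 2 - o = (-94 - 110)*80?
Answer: 247112225221/24474839 ≈ 10097.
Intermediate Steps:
P = 2999/12613 (P = (-5297 + 2298)/(-12613) = -2999*(-1/12613) = 2999/12613 ≈ 0.23777)
o = 16322 (o = 2 - (-94 - 110)*80 = 2 - (-204)*80 = 2 - 1*(-16320) = 2 + 16320 = 16322)
-22656/o + (-7)**4/P = -22656/16322 + (-7)**4/(2999/12613) = -22656*1/16322 + 2401*(12613/2999) = -11328/8161 + 30283813/2999 = 247112225221/24474839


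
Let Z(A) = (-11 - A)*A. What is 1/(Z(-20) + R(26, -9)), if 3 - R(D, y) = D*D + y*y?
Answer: -1/934 ≈ -0.0010707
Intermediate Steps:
R(D, y) = 3 - D**2 - y**2 (R(D, y) = 3 - (D*D + y*y) = 3 - (D**2 + y**2) = 3 + (-D**2 - y**2) = 3 - D**2 - y**2)
Z(A) = A*(-11 - A)
1/(Z(-20) + R(26, -9)) = 1/(-1*(-20)*(11 - 20) + (3 - 1*26**2 - 1*(-9)**2)) = 1/(-1*(-20)*(-9) + (3 - 1*676 - 1*81)) = 1/(-180 + (3 - 676 - 81)) = 1/(-180 - 754) = 1/(-934) = -1/934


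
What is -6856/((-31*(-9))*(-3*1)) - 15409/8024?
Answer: 42115211/6716088 ≈ 6.2708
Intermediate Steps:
-6856/((-31*(-9))*(-3*1)) - 15409/8024 = -6856/(279*(-3)) - 15409*1/8024 = -6856/(-837) - 15409/8024 = -6856*(-1/837) - 15409/8024 = 6856/837 - 15409/8024 = 42115211/6716088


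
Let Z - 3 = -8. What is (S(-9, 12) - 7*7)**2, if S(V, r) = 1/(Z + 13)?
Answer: 152881/64 ≈ 2388.8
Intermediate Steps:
Z = -5 (Z = 3 - 8 = -5)
S(V, r) = 1/8 (S(V, r) = 1/(-5 + 13) = 1/8)
(S(-9, 12) - 7*7)**2 = (1/8 - 7*7)**2 = (1/8 - 49)**2 = (-391/8)**2 = 152881/64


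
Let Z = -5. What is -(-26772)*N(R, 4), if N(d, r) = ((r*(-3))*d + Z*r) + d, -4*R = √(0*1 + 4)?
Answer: -388194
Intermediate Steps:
R = -½ (R = -√(0*1 + 4)/4 = -√(0 + 4)/4 = -√4/4 = -¼*2 = -½ ≈ -0.50000)
N(d, r) = d - 5*r - 3*d*r (N(d, r) = ((r*(-3))*d - 5*r) + d = ((-3*r)*d - 5*r) + d = (-3*d*r - 5*r) + d = (-5*r - 3*d*r) + d = d - 5*r - 3*d*r)
-(-26772)*N(R, 4) = -(-26772)*(-½ - 5*4 - 3*(-½)*4) = -(-26772)*(-½ - 20 + 6) = -(-26772)*(-29)/2 = -1*388194 = -388194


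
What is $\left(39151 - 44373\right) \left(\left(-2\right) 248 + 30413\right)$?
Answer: $-156226574$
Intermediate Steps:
$\left(39151 - 44373\right) \left(\left(-2\right) 248 + 30413\right) = - 5222 \left(-496 + 30413\right) = \left(-5222\right) 29917 = -156226574$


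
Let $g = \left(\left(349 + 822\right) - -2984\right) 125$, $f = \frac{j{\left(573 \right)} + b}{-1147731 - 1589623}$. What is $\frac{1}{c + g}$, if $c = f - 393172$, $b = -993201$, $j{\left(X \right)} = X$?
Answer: $\frac{1368677}{172731639745} \approx 7.9237 \cdot 10^{-6}$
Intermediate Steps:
$f = \frac{496314}{1368677}$ ($f = \frac{573 - 993201}{-1147731 - 1589623} = - \frac{992628}{-2737354} = \left(-992628\right) \left(- \frac{1}{2737354}\right) = \frac{496314}{1368677} \approx 0.36262$)
$g = 519375$ ($g = \left(1171 + 2984\right) 125 = 4155 \cdot 125 = 519375$)
$c = - \frac{538124977130}{1368677}$ ($c = \frac{496314}{1368677} - 393172 = - \frac{538124977130}{1368677} \approx -3.9317 \cdot 10^{5}$)
$\frac{1}{c + g} = \frac{1}{- \frac{538124977130}{1368677} + 519375} = \frac{1}{\frac{172731639745}{1368677}} = \frac{1368677}{172731639745}$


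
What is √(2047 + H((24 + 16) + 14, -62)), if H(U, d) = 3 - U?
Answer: 2*√499 ≈ 44.677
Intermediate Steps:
√(2047 + H((24 + 16) + 14, -62)) = √(2047 + (3 - ((24 + 16) + 14))) = √(2047 + (3 - (40 + 14))) = √(2047 + (3 - 1*54)) = √(2047 + (3 - 54)) = √(2047 - 51) = √1996 = 2*√499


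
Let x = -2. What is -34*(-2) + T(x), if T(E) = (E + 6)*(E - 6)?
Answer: 36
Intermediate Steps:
T(E) = (-6 + E)*(6 + E) (T(E) = (6 + E)*(-6 + E) = (-6 + E)*(6 + E))
-34*(-2) + T(x) = -34*(-2) + (-36 + (-2)²) = 68 + (-36 + 4) = 68 - 32 = 36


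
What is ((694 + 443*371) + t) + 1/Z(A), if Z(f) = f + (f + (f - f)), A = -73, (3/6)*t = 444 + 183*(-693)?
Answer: -12804639/146 ≈ -87703.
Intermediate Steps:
t = -252750 (t = 2*(444 + 183*(-693)) = 2*(444 - 126819) = 2*(-126375) = -252750)
Z(f) = 2*f (Z(f) = f + (f + 0) = f + f = 2*f)
((694 + 443*371) + t) + 1/Z(A) = ((694 + 443*371) - 252750) + 1/(2*(-73)) = ((694 + 164353) - 252750) + 1/(-146) = (165047 - 252750) - 1/146 = -87703 - 1/146 = -12804639/146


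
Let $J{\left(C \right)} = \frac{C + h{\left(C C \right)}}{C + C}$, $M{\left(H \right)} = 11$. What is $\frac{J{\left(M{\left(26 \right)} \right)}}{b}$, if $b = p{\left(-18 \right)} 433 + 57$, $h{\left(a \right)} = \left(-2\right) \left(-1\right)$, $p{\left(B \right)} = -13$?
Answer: $- \frac{13}{122584} \approx -0.00010605$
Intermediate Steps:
$h{\left(a \right)} = 2$
$J{\left(C \right)} = \frac{2 + C}{2 C}$ ($J{\left(C \right)} = \frac{C + 2}{C + C} = \frac{2 + C}{2 C}$)
$b = -5572$ ($b = \left(-13\right) 433 + 57 = -5629 + 57 = -5572$)
$\frac{J{\left(M{\left(26 \right)} \right)}}{b} = \frac{\frac{1}{2} \cdot \frac{1}{11} \left(2 + 11\right)}{-5572} = \frac{1}{2} \cdot \frac{1}{11} \cdot 13 \left(- \frac{1}{5572}\right) = \frac{13}{22} \left(- \frac{1}{5572}\right) = - \frac{13}{122584}$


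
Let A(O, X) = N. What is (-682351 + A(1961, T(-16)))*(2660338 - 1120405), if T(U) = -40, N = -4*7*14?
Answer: -1051378476219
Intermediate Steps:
N = -392 (N = -28*14 = -392)
A(O, X) = -392
(-682351 + A(1961, T(-16)))*(2660338 - 1120405) = (-682351 - 392)*(2660338 - 1120405) = -682743*1539933 = -1051378476219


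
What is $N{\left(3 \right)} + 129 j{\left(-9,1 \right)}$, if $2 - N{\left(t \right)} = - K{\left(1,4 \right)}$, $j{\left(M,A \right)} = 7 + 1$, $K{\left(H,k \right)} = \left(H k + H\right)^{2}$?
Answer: $1059$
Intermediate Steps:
$K{\left(H,k \right)} = \left(H + H k\right)^{2}$
$j{\left(M,A \right)} = 8$
$N{\left(t \right)} = 27$ ($N{\left(t \right)} = 2 - - 1^{2} \left(1 + 4\right)^{2} = 2 - - 1 \cdot 5^{2} = 2 - - 1 \cdot 25 = 2 - \left(-1\right) 25 = 2 - -25 = 2 + 25 = 27$)
$N{\left(3 \right)} + 129 j{\left(-9,1 \right)} = 27 + 129 \cdot 8 = 27 + 1032 = 1059$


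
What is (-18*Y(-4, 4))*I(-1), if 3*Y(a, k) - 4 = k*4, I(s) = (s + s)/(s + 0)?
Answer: -240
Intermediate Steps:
I(s) = 2 (I(s) = (2*s)/s = 2)
Y(a, k) = 4/3 + 4*k/3 (Y(a, k) = 4/3 + (k*4)/3 = 4/3 + (4*k)/3 = 4/3 + 4*k/3)
(-18*Y(-4, 4))*I(-1) = -18*(4/3 + (4/3)*4)*2 = -18*(4/3 + 16/3)*2 = -18*20/3*2 = -120*2 = -240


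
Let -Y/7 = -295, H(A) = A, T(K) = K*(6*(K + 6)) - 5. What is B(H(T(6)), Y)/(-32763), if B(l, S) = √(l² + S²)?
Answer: -119*√314/32763 ≈ -0.064362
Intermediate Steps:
T(K) = -5 + K*(36 + 6*K) (T(K) = K*(6*(6 + K)) - 5 = K*(36 + 6*K) - 5 = -5 + K*(36 + 6*K))
Y = 2065 (Y = -7*(-295) = 2065)
B(l, S) = √(S² + l²)
B(H(T(6)), Y)/(-32763) = √(2065² + (-5 + 6*6² + 36*6)²)/(-32763) = √(4264225 + (-5 + 6*36 + 216)²)*(-1/32763) = √(4264225 + (-5 + 216 + 216)²)*(-1/32763) = √(4264225 + 427²)*(-1/32763) = √(4264225 + 182329)*(-1/32763) = √4446554*(-1/32763) = (119*√314)*(-1/32763) = -119*√314/32763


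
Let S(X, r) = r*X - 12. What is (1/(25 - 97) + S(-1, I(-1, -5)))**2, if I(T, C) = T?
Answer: 628849/5184 ≈ 121.31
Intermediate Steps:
S(X, r) = -12 + X*r (S(X, r) = X*r - 12 = -12 + X*r)
(1/(25 - 97) + S(-1, I(-1, -5)))**2 = (1/(25 - 97) + (-12 - 1*(-1)))**2 = (1/(-72) + (-12 + 1))**2 = (-1/72 - 11)**2 = (-793/72)**2 = 628849/5184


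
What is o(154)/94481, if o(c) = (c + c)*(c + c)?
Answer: 94864/94481 ≈ 1.0041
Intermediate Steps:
o(c) = 4*c**2 (o(c) = (2*c)*(2*c) = 4*c**2)
o(154)/94481 = (4*154**2)/94481 = (4*23716)*(1/94481) = 94864*(1/94481) = 94864/94481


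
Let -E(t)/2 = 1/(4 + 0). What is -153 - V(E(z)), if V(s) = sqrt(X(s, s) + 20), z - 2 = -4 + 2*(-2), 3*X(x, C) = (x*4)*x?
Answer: -153 - sqrt(183)/3 ≈ -157.51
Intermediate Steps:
X(x, C) = 4*x**2/3 (X(x, C) = ((x*4)*x)/3 = ((4*x)*x)/3 = (4*x**2)/3 = 4*x**2/3)
z = -6 (z = 2 + (-4 + 2*(-2)) = 2 + (-4 - 4) = 2 - 8 = -6)
E(t) = -1/2 (E(t) = -2/(4 + 0) = -2/4 = -2*1/4 = -1/2)
V(s) = sqrt(20 + 4*s**2/3) (V(s) = sqrt(4*s**2/3 + 20) = sqrt(20 + 4*s**2/3))
-153 - V(E(z)) = -153 - 2*sqrt(45 + 3*(-1/2)**2)/3 = -153 - 2*sqrt(45 + 3*(1/4))/3 = -153 - 2*sqrt(45 + 3/4)/3 = -153 - 2*sqrt(183/4)/3 = -153 - 2*sqrt(183)/2/3 = -153 - sqrt(183)/3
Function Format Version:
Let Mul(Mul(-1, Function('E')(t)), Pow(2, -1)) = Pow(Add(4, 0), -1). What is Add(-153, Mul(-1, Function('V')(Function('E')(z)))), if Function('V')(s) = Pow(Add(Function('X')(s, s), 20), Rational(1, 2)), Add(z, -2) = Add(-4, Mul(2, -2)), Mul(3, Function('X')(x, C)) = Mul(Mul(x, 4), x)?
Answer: Add(-153, Mul(Rational(-1, 3), Pow(183, Rational(1, 2)))) ≈ -157.51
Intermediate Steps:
Function('X')(x, C) = Mul(Rational(4, 3), Pow(x, 2)) (Function('X')(x, C) = Mul(Rational(1, 3), Mul(Mul(x, 4), x)) = Mul(Rational(1, 3), Mul(Mul(4, x), x)) = Mul(Rational(1, 3), Mul(4, Pow(x, 2))) = Mul(Rational(4, 3), Pow(x, 2)))
z = -6 (z = Add(2, Add(-4, Mul(2, -2))) = Add(2, Add(-4, -4)) = Add(2, -8) = -6)
Function('E')(t) = Rational(-1, 2) (Function('E')(t) = Mul(-2, Pow(Add(4, 0), -1)) = Mul(-2, Pow(4, -1)) = Mul(-2, Rational(1, 4)) = Rational(-1, 2))
Function('V')(s) = Pow(Add(20, Mul(Rational(4, 3), Pow(s, 2))), Rational(1, 2)) (Function('V')(s) = Pow(Add(Mul(Rational(4, 3), Pow(s, 2)), 20), Rational(1, 2)) = Pow(Add(20, Mul(Rational(4, 3), Pow(s, 2))), Rational(1, 2)))
Add(-153, Mul(-1, Function('V')(Function('E')(z)))) = Add(-153, Mul(-1, Mul(Rational(2, 3), Pow(Add(45, Mul(3, Pow(Rational(-1, 2), 2))), Rational(1, 2))))) = Add(-153, Mul(-1, Mul(Rational(2, 3), Pow(Add(45, Mul(3, Rational(1, 4))), Rational(1, 2))))) = Add(-153, Mul(-1, Mul(Rational(2, 3), Pow(Add(45, Rational(3, 4)), Rational(1, 2))))) = Add(-153, Mul(-1, Mul(Rational(2, 3), Pow(Rational(183, 4), Rational(1, 2))))) = Add(-153, Mul(-1, Mul(Rational(2, 3), Mul(Rational(1, 2), Pow(183, Rational(1, 2)))))) = Add(-153, Mul(-1, Mul(Rational(1, 3), Pow(183, Rational(1, 2))))) = Add(-153, Mul(Rational(-1, 3), Pow(183, Rational(1, 2))))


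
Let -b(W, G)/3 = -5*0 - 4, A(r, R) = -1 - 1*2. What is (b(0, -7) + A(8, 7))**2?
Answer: 81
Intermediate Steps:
A(r, R) = -3 (A(r, R) = -1 - 2 = -3)
b(W, G) = 12 (b(W, G) = -3*(-5*0 - 4) = -3*(0 - 4) = -3*(-4) = 12)
(b(0, -7) + A(8, 7))**2 = (12 - 3)**2 = 9**2 = 81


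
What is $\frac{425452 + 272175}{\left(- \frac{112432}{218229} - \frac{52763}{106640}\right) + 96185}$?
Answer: $\frac{2319304868150160}{319769728371199} \approx 7.253$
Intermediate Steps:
$\frac{425452 + 272175}{\left(- \frac{112432}{218229} - \frac{52763}{106640}\right) + 96185} = \frac{697627}{\left(\left(-112432\right) \frac{1}{218229} - \frac{52763}{106640}\right) + 96185} = \frac{697627}{\left(- \frac{112432}{218229} - \frac{52763}{106640}\right) + 96185} = \frac{697627}{- \frac{23504165207}{23271940560} + 96185} = \frac{697627}{\frac{2238388098598393}{23271940560}} = 697627 \cdot \frac{23271940560}{2238388098598393} = \frac{2319304868150160}{319769728371199}$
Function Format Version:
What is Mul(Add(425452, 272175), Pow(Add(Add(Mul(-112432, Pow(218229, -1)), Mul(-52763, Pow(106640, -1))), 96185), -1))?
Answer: Rational(2319304868150160, 319769728371199) ≈ 7.2530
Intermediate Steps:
Mul(Add(425452, 272175), Pow(Add(Add(Mul(-112432, Pow(218229, -1)), Mul(-52763, Pow(106640, -1))), 96185), -1)) = Mul(697627, Pow(Add(Add(Mul(-112432, Rational(1, 218229)), Mul(-52763, Rational(1, 106640))), 96185), -1)) = Mul(697627, Pow(Add(Add(Rational(-112432, 218229), Rational(-52763, 106640)), 96185), -1)) = Mul(697627, Pow(Add(Rational(-23504165207, 23271940560), 96185), -1)) = Mul(697627, Pow(Rational(2238388098598393, 23271940560), -1)) = Mul(697627, Rational(23271940560, 2238388098598393)) = Rational(2319304868150160, 319769728371199)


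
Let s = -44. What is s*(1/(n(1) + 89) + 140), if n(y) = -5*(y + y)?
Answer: -486684/79 ≈ -6160.6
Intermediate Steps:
n(y) = -10*y
s*(1/(n(1) + 89) + 140) = -44*(1/(-10*1 + 89) + 140) = -44*(1/(-10 + 89) + 140) = -44*(1/79 + 140) = -44*11061/79 = -486684/79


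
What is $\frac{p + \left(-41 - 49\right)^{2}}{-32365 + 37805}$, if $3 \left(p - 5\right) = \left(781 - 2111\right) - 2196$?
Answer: $\frac{20789}{16320} \approx 1.2738$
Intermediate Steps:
$p = - \frac{3511}{3}$ ($p = 5 + \frac{\left(781 - 2111\right) - 2196}{3} = 5 + \frac{-1330 - 2196}{3} = 5 + \frac{1}{3} \left(-3526\right) = 5 - \frac{3526}{3} = - \frac{3511}{3} \approx -1170.3$)
$\frac{p + \left(-41 - 49\right)^{2}}{-32365 + 37805} = \frac{- \frac{3511}{3} + \left(-41 - 49\right)^{2}}{-32365 + 37805} = \frac{- \frac{3511}{3} + \left(-90\right)^{2}}{5440} = \left(- \frac{3511}{3} + 8100\right) \frac{1}{5440} = \frac{20789}{3} \cdot \frac{1}{5440} = \frac{20789}{16320}$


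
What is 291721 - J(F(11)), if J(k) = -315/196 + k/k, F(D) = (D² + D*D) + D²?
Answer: 8168205/28 ≈ 2.9172e+5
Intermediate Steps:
F(D) = 3*D² (F(D) = (D² + D²) + D² = 2*D² + D² = 3*D²)
J(k) = -17/28 (J(k) = -315*1/196 + 1 = -45/28 + 1 = -17/28)
291721 - J(F(11)) = 291721 - 1*(-17/28) = 291721 + 17/28 = 8168205/28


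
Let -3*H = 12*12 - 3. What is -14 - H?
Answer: 33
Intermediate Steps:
H = -47 (H = -(12*12 - 3)/3 = -(144 - 3)/3 = -1/3*141 = -47)
-14 - H = -14 - 1*(-47) = -14 + 47 = 33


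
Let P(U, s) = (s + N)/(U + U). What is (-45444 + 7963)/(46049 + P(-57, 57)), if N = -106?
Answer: -4272834/5249635 ≈ -0.81393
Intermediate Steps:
P(U, s) = (-106 + s)/(2*U) (P(U, s) = (s - 106)/(U + U) = (-106 + s)/((2*U)) = (-106 + s)*(1/(2*U)) = (-106 + s)/(2*U))
(-45444 + 7963)/(46049 + P(-57, 57)) = (-45444 + 7963)/(46049 + (½)*(-106 + 57)/(-57)) = -37481/(46049 + (½)*(-1/57)*(-49)) = -37481/(46049 + 49/114) = -37481/5249635/114 = -37481*114/5249635 = -4272834/5249635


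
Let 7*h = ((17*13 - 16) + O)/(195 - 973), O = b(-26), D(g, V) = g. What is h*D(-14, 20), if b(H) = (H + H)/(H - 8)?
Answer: 3511/6613 ≈ 0.53092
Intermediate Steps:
b(H) = 2*H/(-8 + H) (b(H) = (2*H)/(-8 + H) = 2*H/(-8 + H))
O = 26/17 (O = 2*(-26)/(-8 - 26) = 2*(-26)/(-34) = 2*(-26)*(-1/34) = 26/17 ≈ 1.5294)
h = -3511/92582 (h = (((17*13 - 16) + 26/17)/(195 - 973))/7 = (((221 - 16) + 26/17)/(-778))/7 = ((205 + 26/17)*(-1/778))/7 = ((3511/17)*(-1/778))/7 = (⅐)*(-3511/13226) = -3511/92582 ≈ -0.037923)
h*D(-14, 20) = -3511/92582*(-14) = 3511/6613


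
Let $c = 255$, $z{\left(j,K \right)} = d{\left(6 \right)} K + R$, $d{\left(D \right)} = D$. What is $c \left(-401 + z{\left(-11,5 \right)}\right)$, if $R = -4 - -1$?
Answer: $-95370$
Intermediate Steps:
$R = -3$ ($R = -4 + 1 = -3$)
$z{\left(j,K \right)} = -3 + 6 K$ ($z{\left(j,K \right)} = 6 K - 3 = -3 + 6 K$)
$c \left(-401 + z{\left(-11,5 \right)}\right) = 255 \left(-401 + \left(-3 + 6 \cdot 5\right)\right) = 255 \left(-401 + \left(-3 + 30\right)\right) = 255 \left(-401 + 27\right) = 255 \left(-374\right) = -95370$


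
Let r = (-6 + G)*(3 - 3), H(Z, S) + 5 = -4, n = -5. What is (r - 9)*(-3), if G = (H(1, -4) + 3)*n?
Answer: 27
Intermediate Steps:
H(Z, S) = -9 (H(Z, S) = -5 - 4 = -9)
G = 30 (G = (-9 + 3)*(-5) = -6*(-5) = 30)
r = 0 (r = (-6 + 30)*(3 - 3) = 24*0 = 0)
(r - 9)*(-3) = (0 - 9)*(-3) = -9*(-3) = 27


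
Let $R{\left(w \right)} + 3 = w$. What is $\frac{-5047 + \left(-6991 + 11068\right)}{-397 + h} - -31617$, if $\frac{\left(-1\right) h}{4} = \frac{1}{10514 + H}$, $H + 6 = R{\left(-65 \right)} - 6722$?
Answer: $\frac{4667187931}{147605} \approx 31619.0$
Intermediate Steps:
$R{\left(w \right)} = -3 + w$
$H = -6796$ ($H = -6 - 6790 = -6796$)
$h = - \frac{2}{1859}$ ($h = - \frac{4}{10514 - 6796} = - \frac{4}{3718} = \left(-4\right) \frac{1}{3718} = - \frac{2}{1859} \approx -0.0010758$)
$\frac{-5047 + \left(-6991 + 11068\right)}{-397 + h} - -31617 = \frac{-5047 + \left(-6991 + 11068\right)}{-397 - \frac{2}{1859}} - -31617 = \frac{-5047 + 4077}{- \frac{738025}{1859}} + 31617 = \left(-970\right) \left(- \frac{1859}{738025}\right) + 31617 = \frac{360646}{147605} + 31617 = \frac{4667187931}{147605}$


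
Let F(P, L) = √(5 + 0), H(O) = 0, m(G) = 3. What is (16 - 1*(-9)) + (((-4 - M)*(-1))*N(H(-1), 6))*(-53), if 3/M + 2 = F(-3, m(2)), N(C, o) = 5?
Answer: -2625 - 795*√5 ≈ -4402.7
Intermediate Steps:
F(P, L) = √5
M = 3/(-2 + √5) ≈ 12.708
(16 - 1*(-9)) + (((-4 - M)*(-1))*N(H(-1), 6))*(-53) = (16 - 1*(-9)) + (((-4 - (6 + 3*√5))*(-1))*5)*(-53) = (16 + 9) + (((-4 + (-6 - 3*√5))*(-1))*5)*(-53) = 25 + (((-10 - 3*√5)*(-1))*5)*(-53) = 25 + ((10 + 3*√5)*5)*(-53) = 25 + (50 + 15*√5)*(-53) = 25 + (-2650 - 795*√5) = -2625 - 795*√5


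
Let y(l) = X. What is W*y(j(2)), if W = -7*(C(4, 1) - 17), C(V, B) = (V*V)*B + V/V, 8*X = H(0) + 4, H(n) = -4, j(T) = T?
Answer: 0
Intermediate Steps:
X = 0 (X = (-4 + 4)/8 = (⅛)*0 = 0)
C(V, B) = 1 + B*V² (C(V, B) = V²*B + 1 = B*V² + 1 = 1 + B*V²)
y(l) = 0
W = 0 (W = -7*((1 + 1*4²) - 17) = -7*((1 + 1*16) - 17) = -7*((1 + 16) - 17) = -7*(17 - 17) = -7*0 = 0)
W*y(j(2)) = 0*0 = 0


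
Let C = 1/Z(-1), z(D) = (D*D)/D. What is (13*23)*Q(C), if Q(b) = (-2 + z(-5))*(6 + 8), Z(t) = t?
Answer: -29302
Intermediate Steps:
z(D) = D (z(D) = D**2/D = D)
C = -1 (C = 1/(-1) = -1)
Q(b) = -98 (Q(b) = (-2 - 5)*(6 + 8) = -7*14 = -98)
(13*23)*Q(C) = (13*23)*(-98) = 299*(-98) = -29302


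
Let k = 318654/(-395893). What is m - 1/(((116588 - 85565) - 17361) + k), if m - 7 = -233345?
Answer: -1261978592262949/5408371512 ≈ -2.3334e+5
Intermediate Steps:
m = -233338 (m = 7 - 233345 = -233338)
k = -318654/395893 (k = 318654*(-1/395893) = -318654/395893 ≈ -0.80490)
m - 1/(((116588 - 85565) - 17361) + k) = -233338 - 1/(((116588 - 85565) - 17361) - 318654/395893) = -233338 - 1/((31023 - 17361) - 318654/395893) = -233338 - 1/(13662 - 318654/395893) = -233338 - 1/5408371512/395893 = -233338 - 1*395893/5408371512 = -233338 - 395893/5408371512 = -1261978592262949/5408371512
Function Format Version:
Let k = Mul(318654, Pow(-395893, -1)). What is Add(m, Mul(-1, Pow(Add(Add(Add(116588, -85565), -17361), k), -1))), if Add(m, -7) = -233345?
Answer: Rational(-1261978592262949, 5408371512) ≈ -2.3334e+5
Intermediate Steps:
m = -233338 (m = Add(7, -233345) = -233338)
k = Rational(-318654, 395893) (k = Mul(318654, Rational(-1, 395893)) = Rational(-318654, 395893) ≈ -0.80490)
Add(m, Mul(-1, Pow(Add(Add(Add(116588, -85565), -17361), k), -1))) = Add(-233338, Mul(-1, Pow(Add(Add(Add(116588, -85565), -17361), Rational(-318654, 395893)), -1))) = Add(-233338, Mul(-1, Pow(Add(Add(31023, -17361), Rational(-318654, 395893)), -1))) = Add(-233338, Mul(-1, Pow(Add(13662, Rational(-318654, 395893)), -1))) = Add(-233338, Mul(-1, Pow(Rational(5408371512, 395893), -1))) = Add(-233338, Mul(-1, Rational(395893, 5408371512))) = Add(-233338, Rational(-395893, 5408371512)) = Rational(-1261978592262949, 5408371512)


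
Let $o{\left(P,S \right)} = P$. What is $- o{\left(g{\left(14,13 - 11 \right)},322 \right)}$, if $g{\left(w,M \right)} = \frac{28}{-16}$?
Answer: $\frac{7}{4} \approx 1.75$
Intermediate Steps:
$g{\left(w,M \right)} = - \frac{7}{4}$ ($g{\left(w,M \right)} = 28 \left(- \frac{1}{16}\right) = - \frac{7}{4}$)
$- o{\left(g{\left(14,13 - 11 \right)},322 \right)} = \left(-1\right) \left(- \frac{7}{4}\right) = \frac{7}{4}$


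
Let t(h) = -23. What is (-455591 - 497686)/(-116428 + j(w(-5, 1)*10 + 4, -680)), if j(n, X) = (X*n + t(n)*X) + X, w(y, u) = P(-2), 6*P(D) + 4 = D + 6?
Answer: 953277/104188 ≈ 9.1496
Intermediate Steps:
P(D) = ⅓ + D/6 (P(D) = -⅔ + (D + 6)/6 = -⅔ + (6 + D)/6 = -⅔ + (1 + D/6) = ⅓ + D/6)
w(y, u) = 0 (w(y, u) = ⅓ + (⅙)*(-2) = ⅓ - ⅓ = 0)
j(n, X) = -22*X + X*n (j(n, X) = (X*n - 23*X) + X = (-23*X + X*n) + X = -22*X + X*n)
(-455591 - 497686)/(-116428 + j(w(-5, 1)*10 + 4, -680)) = (-455591 - 497686)/(-116428 - 680*(-22 + (0*10 + 4))) = -953277/(-116428 - 680*(-22 + (0 + 4))) = -953277/(-116428 - 680*(-22 + 4)) = -953277/(-116428 - 680*(-18)) = -953277/(-116428 + 12240) = -953277/(-104188) = -953277*(-1/104188) = 953277/104188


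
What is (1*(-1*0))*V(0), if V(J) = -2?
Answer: 0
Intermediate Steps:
(1*(-1*0))*V(0) = (1*(-1*0))*(-2) = (1*0)*(-2) = 0*(-2) = 0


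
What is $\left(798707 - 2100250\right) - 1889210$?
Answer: $-3190753$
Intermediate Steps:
$\left(798707 - 2100250\right) - 1889210 = -1301543 - 1889210 = -3190753$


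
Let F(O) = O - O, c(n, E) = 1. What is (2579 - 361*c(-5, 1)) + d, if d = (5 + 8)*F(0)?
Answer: 2218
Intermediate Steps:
F(O) = 0
d = 0 (d = (5 + 8)*0 = 13*0 = 0)
(2579 - 361*c(-5, 1)) + d = (2579 - 361*1) + 0 = (2579 - 361) + 0 = 2218 + 0 = 2218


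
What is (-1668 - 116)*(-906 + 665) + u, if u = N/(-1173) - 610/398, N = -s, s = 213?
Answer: 33453407570/77809 ≈ 4.2994e+5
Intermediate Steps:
N = -213 (N = -1*213 = -213)
u = -105126/77809 (u = -213/(-1173) - 610/398 = -213*(-1/1173) - 610*1/398 = 71/391 - 305/199 = -105126/77809 ≈ -1.3511)
(-1668 - 116)*(-906 + 665) + u = (-1668 - 116)*(-906 + 665) - 105126/77809 = -1784*(-241) - 105126/77809 = 429944 - 105126/77809 = 33453407570/77809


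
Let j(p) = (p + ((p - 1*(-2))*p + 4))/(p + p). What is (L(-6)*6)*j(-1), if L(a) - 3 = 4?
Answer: -42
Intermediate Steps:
L(a) = 7 (L(a) = 3 + 4 = 7)
j(p) = (4 + p + p*(2 + p))/(2*p) (j(p) = (p + ((p + 2)*p + 4))/((2*p)) = (p + ((2 + p)*p + 4))*(1/(2*p)) = (p + (p*(2 + p) + 4))*(1/(2*p)) = (p + (4 + p*(2 + p)))*(1/(2*p)) = (4 + p + p*(2 + p))*(1/(2*p)) = (4 + p + p*(2 + p))/(2*p))
(L(-6)*6)*j(-1) = (7*6)*((1/2)*(4 - (3 - 1))/(-1)) = 42*((1/2)*(-1)*(4 - 1*2)) = 42*((1/2)*(-1)*(4 - 2)) = 42*((1/2)*(-1)*2) = 42*(-1) = -42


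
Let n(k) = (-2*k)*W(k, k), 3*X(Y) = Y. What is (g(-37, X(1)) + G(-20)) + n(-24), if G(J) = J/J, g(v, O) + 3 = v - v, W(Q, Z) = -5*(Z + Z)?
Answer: 11518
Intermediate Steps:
X(Y) = Y/3
W(Q, Z) = -10*Z
g(v, O) = -3 (g(v, O) = -3 + (v - v) = -3 + 0 = -3)
G(J) = 1
n(k) = 20*k² (n(k) = (-2*k)*(-10*k) = 20*k²)
(g(-37, X(1)) + G(-20)) + n(-24) = (-3 + 1) + 20*(-24)² = -2 + 20*576 = -2 + 11520 = 11518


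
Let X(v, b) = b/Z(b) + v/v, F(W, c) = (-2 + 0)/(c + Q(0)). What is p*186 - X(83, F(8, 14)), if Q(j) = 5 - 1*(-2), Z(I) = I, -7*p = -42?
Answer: 1114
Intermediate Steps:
p = 6 (p = -⅐*(-42) = 6)
Q(j) = 7 (Q(j) = 5 + 2 = 7)
F(W, c) = -2/(7 + c) (F(W, c) = (-2 + 0)/(c + 7) = -2/(7 + c))
X(v, b) = 2 (X(v, b) = b/b + v/v = 1 + 1 = 2)
p*186 - X(83, F(8, 14)) = 6*186 - 1*2 = 1116 - 2 = 1114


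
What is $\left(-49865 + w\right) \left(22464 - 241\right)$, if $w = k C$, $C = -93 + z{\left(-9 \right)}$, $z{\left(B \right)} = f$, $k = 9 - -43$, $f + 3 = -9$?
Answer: $-1229487475$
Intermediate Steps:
$f = -12$ ($f = -3 - 9 = -12$)
$k = 52$ ($k = 9 + 43 = 52$)
$z{\left(B \right)} = -12$
$C = -105$ ($C = -93 - 12 = -105$)
$w = -5460$ ($w = 52 \left(-105\right) = -5460$)
$\left(-49865 + w\right) \left(22464 - 241\right) = \left(-49865 - 5460\right) \left(22464 - 241\right) = \left(-55325\right) 22223 = -1229487475$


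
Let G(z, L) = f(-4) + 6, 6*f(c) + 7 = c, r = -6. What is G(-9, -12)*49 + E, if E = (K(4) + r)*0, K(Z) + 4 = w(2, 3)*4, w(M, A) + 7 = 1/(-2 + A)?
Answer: 1225/6 ≈ 204.17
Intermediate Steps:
w(M, A) = -7 + 1/(-2 + A)
f(c) = -7/6 + c/6
G(z, L) = 25/6 (G(z, L) = (-7/6 + (1/6)*(-4)) + 6 = (-7/6 - 2/3) + 6 = -11/6 + 6 = 25/6)
K(Z) = -28 (K(Z) = -4 + ((15 - 7*3)/(-2 + 3))*4 = -4 + ((15 - 21)/1)*4 = -4 + (1*(-6))*4 = -4 - 6*4 = -4 - 24 = -28)
E = 0 (E = (-28 - 6)*0 = -34*0 = 0)
G(-9, -12)*49 + E = (25/6)*49 + 0 = 1225/6 + 0 = 1225/6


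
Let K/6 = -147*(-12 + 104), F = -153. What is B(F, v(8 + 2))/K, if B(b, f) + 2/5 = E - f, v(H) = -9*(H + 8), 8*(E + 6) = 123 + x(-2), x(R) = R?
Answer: -6829/3245760 ≈ -0.0021040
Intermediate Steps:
E = 73/8 (E = -6 + (123 - 2)/8 = -6 + (⅛)*121 = -6 + 121/8 = 73/8 ≈ 9.1250)
v(H) = -72 - 9*H (v(H) = -9*(8 + H) = -72 - 9*H)
B(b, f) = 349/40 - f (B(b, f) = -⅖ + (73/8 - f) = 349/40 - f)
K = -81144 (K = 6*(-147*(-12 + 104)) = 6*(-147*92) = 6*(-13524) = -81144)
B(F, v(8 + 2))/K = (349/40 - (-72 - 9*(8 + 2)))/(-81144) = (349/40 - (-72 - 9*10))*(-1/81144) = (349/40 - (-72 - 90))*(-1/81144) = (349/40 - 1*(-162))*(-1/81144) = (349/40 + 162)*(-1/81144) = (6829/40)*(-1/81144) = -6829/3245760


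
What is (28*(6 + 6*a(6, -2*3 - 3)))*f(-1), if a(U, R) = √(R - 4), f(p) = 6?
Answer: 1008 + 1008*I*√13 ≈ 1008.0 + 3634.4*I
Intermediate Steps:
a(U, R) = √(-4 + R)
(28*(6 + 6*a(6, -2*3 - 3)))*f(-1) = (28*(6 + 6*√(-4 + (-2*3 - 3))))*6 = (28*(6 + 6*√(-4 + (-6 - 3))))*6 = (28*(6 + 6*√(-4 - 9)))*6 = (28*(6 + 6*√(-13)))*6 = (28*(6 + 6*(I*√13)))*6 = (28*(6 + 6*I*√13))*6 = (168 + 168*I*√13)*6 = 1008 + 1008*I*√13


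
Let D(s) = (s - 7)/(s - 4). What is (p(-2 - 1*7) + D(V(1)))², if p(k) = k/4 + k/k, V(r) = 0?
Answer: ¼ ≈ 0.25000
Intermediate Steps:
D(s) = (-7 + s)/(-4 + s)
p(k) = 1 + k/4 (p(k) = k*(¼) + 1 = k/4 + 1 = 1 + k/4)
(p(-2 - 1*7) + D(V(1)))² = ((1 + (-2 - 1*7)/4) + (-7 + 0)/(-4 + 0))² = ((1 + (-2 - 7)/4) - 7/(-4))² = ((1 + (¼)*(-9)) - ¼*(-7))² = ((1 - 9/4) + 7/4)² = (-5/4 + 7/4)² = (½)² = ¼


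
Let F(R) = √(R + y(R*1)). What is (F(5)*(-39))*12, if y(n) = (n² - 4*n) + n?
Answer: -468*√15 ≈ -1812.6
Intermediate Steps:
y(n) = n² - 3*n
F(R) = √(R + R*(-3 + R)) (F(R) = √(R + (R*1)*(-3 + R*1)) = √(R + R*(-3 + R)))
(F(5)*(-39))*12 = (√(5*(-2 + 5))*(-39))*12 = (√(5*3)*(-39))*12 = (√15*(-39))*12 = -39*√15*12 = -468*√15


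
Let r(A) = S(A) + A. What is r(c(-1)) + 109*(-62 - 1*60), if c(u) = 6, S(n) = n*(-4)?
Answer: -13316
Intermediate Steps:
S(n) = -4*n
r(A) = -3*A (r(A) = -4*A + A = -3*A)
r(c(-1)) + 109*(-62 - 1*60) = -3*6 + 109*(-62 - 1*60) = -18 + 109*(-62 - 60) = -18 + 109*(-122) = -18 - 13298 = -13316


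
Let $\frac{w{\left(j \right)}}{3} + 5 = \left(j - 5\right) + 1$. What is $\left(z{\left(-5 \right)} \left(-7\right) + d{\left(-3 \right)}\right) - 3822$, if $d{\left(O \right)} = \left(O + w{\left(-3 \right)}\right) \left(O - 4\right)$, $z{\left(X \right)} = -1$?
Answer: $-3542$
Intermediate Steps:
$w{\left(j \right)} = -27 + 3 j$ ($w{\left(j \right)} = -15 + 3 \left(\left(j - 5\right) + 1\right) = -15 + 3 \left(\left(-5 + j\right) + 1\right) = -15 + 3 \left(-4 + j\right) = -15 + \left(-12 + 3 j\right) = -27 + 3 j$)
$d{\left(O \right)} = \left(-36 + O\right) \left(-4 + O\right)$ ($d{\left(O \right)} = \left(O + \left(-27 + 3 \left(-3\right)\right)\right) \left(O - 4\right) = \left(O - 36\right) \left(-4 + O\right) = \left(-36 + O\right) \left(-4 + O\right)$)
$\left(z{\left(-5 \right)} \left(-7\right) + d{\left(-3 \right)}\right) - 3822 = \left(\left(-1\right) \left(-7\right) + \left(144 + \left(-3\right)^{2} - -120\right)\right) - 3822 = \left(7 + \left(144 + 9 + 120\right)\right) - 3822 = \left(7 + 273\right) - 3822 = 280 - 3822 = -3542$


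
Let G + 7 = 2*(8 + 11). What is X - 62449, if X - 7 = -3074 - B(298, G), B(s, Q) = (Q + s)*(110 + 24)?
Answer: -109602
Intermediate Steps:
G = 31 (G = -7 + 2*(8 + 11) = -7 + 2*19 = -7 + 38 = 31)
B(s, Q) = 134*Q + 134*s (B(s, Q) = (Q + s)*134 = 134*Q + 134*s)
X = -47153 (X = 7 + (-3074 - (134*31 + 134*298)) = 7 + (-3074 - (4154 + 39932)) = 7 + (-3074 - 1*44086) = 7 + (-3074 - 44086) = 7 - 47160 = -47153)
X - 62449 = -47153 - 62449 = -109602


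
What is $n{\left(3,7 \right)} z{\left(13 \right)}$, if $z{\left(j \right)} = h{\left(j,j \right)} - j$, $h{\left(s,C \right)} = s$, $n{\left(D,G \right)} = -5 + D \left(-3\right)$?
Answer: $0$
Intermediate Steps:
$n{\left(D,G \right)} = -5 - 3 D$
$z{\left(j \right)} = 0$ ($z{\left(j \right)} = j - j = 0$)
$n{\left(3,7 \right)} z{\left(13 \right)} = \left(-5 - 9\right) 0 = \left(-14\right) 0 = 0$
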